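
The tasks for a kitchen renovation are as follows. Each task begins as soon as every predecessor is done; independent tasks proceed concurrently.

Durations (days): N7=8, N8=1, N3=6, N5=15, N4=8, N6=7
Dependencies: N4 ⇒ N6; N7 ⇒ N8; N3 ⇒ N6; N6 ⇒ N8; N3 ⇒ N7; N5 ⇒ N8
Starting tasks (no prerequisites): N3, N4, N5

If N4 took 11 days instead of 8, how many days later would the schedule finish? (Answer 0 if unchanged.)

3

Baseline: N4→N6→N8 = 8+7+1 = 16 → 16 days.
Since N4 is critical, the +3 change carries straight to that chain (now 19 days).
The critical path is still N4→N6→N8; finish is now 19 days.
Change in finish: 19 − 16 = +3 days.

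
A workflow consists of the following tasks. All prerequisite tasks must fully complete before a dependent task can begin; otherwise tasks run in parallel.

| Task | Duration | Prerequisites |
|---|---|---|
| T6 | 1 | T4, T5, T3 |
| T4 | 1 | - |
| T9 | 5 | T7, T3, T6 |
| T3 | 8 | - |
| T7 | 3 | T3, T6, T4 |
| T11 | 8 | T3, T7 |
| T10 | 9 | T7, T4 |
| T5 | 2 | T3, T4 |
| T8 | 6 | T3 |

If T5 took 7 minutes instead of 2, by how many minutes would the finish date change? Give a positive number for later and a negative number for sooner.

5

The binding path is T3→T5→T6→T7→T10 = 8+2+1+3+9 = 23; finish at 23 minutes.
T5 is on the critical path; changing it to 7 makes that path 28 minutes.
That remains the longest chain; total 28 minutes.
Change in finish: 28 − 23 = +5 minutes.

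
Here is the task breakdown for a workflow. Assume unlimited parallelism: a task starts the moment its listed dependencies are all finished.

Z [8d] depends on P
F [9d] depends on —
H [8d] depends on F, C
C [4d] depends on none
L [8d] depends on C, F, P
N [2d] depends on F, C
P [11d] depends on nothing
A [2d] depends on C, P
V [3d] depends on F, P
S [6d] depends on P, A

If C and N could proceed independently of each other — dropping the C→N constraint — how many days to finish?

With the dependency in place, P→L = 11+8 = 19 sets the finish at 19 days.
Dropping C→N doesn't change N's earliest start (9); another predecessor still binds.
After: P→L = 11+8 = 19 → 19 days.

19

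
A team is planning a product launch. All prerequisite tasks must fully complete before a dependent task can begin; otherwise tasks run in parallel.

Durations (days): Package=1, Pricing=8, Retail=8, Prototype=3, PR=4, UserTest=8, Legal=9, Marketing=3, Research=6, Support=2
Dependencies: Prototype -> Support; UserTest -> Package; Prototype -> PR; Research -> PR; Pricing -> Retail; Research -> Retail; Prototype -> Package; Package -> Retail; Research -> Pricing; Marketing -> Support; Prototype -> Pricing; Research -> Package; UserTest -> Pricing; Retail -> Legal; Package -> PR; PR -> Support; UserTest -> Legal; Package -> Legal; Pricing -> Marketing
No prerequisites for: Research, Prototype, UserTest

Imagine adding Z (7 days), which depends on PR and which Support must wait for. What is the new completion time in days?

Originally the project takes 33 days.
With Z inserted, Support now waits for max(Marketing, PR, Prototype, Z).
New critical path: UserTest→Pricing→Retail→Legal = 8+8+8+9 = 33 ⇒ 33 days.

33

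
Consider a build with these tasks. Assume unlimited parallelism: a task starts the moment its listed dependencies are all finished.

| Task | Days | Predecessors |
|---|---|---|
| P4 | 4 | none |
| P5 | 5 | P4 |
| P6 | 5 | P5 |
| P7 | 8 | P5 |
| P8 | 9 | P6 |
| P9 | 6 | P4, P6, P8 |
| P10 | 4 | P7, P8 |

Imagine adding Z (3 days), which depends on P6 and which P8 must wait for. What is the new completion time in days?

32

Originally the project takes 29 days.
With Z inserted, P8 now waits for max(P6, Z).
New critical path: P4→P5→P6→Z→P8→P9 = 4+5+5+3+9+6 = 32 ⇒ 32 days.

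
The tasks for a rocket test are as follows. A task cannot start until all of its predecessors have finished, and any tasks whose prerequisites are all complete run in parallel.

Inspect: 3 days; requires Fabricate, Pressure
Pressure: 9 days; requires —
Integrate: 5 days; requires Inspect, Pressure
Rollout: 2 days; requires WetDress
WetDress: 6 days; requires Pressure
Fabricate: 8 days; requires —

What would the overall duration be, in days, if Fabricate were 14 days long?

As given, the longest chain is Pressure→WetDress→Rollout = 9+6+2 = 17, so the finish is 17 days.
Fabricate is off the critical path — its longest chain is 16 days, giving 1 of slack.
The binding chain switches to Fabricate→Inspect→Integrate = 14+3+5 = 22; finish 22 days.

22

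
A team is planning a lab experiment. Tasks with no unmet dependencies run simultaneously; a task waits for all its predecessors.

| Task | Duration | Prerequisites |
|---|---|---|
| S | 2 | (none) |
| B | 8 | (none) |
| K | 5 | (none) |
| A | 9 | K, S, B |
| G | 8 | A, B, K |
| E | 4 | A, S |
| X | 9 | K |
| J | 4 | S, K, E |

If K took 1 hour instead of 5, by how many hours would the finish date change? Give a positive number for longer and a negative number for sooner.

0

Baseline: B→A→G = 8+9+8 = 25 → 25 hours.
K is off the critical path — its longest chain is 22 hours, giving 3 of slack.
No other chain overtakes it, so the finish is 25 hours.
Change in finish: 25 − 25 = +0 hours.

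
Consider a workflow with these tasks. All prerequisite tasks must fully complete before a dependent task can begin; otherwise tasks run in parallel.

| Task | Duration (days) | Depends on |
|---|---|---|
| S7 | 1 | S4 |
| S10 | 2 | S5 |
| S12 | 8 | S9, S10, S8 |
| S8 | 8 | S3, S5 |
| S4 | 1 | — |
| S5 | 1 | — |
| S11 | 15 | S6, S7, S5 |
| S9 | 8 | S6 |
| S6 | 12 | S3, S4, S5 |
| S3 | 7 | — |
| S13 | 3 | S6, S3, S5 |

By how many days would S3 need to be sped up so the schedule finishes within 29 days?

6

Current finish: 35 days; target: 29.
S3 is on every critical path, so each day cut from S3 cuts the finish by one (this holds down to a finish of 29).
Need 35 − 29 = 6 days off S3 → S3 becomes 1 day, finish becomes 29.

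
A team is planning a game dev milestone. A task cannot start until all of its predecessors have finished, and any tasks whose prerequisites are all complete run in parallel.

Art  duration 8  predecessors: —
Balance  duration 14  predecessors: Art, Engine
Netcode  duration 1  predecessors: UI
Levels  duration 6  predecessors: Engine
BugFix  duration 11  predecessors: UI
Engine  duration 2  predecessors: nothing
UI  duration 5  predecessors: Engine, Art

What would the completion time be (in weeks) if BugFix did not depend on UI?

22

Original critical path: Art→UI→BugFix = 8+5+11 = 24 ⇒ 24 weeks.
Without UI→BugFix, BugFix's earliest start moves from 13 to 0.
The longest chain is now Art→Balance = 8+14 = 22, so the plan takes 22 weeks.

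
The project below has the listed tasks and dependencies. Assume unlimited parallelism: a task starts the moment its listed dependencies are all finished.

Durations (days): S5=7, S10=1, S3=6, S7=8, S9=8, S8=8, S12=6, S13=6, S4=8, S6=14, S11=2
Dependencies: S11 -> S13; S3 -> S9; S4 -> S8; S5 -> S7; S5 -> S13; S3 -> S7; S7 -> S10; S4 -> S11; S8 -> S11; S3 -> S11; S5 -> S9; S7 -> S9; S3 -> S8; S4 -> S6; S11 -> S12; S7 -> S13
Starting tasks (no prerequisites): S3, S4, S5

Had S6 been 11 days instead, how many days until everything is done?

Actual critical path: S4→S8→S11→S12 = 8+8+2+6 = 24 ⇒ 24 days.
The longest path through S6 is only 22 days, so S6 has float 2.
The critical path is still S4→S8→S11→S12; finish is now 24 days.

24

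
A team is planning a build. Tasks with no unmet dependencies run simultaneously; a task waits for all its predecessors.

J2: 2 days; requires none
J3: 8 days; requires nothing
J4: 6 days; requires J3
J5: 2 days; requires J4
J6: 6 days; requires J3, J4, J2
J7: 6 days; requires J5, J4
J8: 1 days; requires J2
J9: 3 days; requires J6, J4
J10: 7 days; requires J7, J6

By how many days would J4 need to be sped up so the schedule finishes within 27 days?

2

Current finish: 29 days; target: 27.
J4 is on every critical path, so each day cut from J4 cuts the finish by one (this holds down to a finish of 24).
Need 29 − 27 = 2 days off J4 → J4 becomes 4 days, finish becomes 27.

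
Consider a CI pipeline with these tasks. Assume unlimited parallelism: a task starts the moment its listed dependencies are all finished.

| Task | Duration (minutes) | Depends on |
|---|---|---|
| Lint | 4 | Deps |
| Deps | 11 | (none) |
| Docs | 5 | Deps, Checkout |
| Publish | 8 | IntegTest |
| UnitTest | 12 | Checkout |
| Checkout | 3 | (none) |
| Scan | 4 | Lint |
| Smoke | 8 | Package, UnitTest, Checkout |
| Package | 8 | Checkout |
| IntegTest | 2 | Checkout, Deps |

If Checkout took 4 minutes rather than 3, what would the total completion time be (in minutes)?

As given, the longest chain is Checkout→UnitTest→Smoke = 3+12+8 = 23, so the finish is 23 minutes.
Checkout lies on that path, so at 4 minutes the path becomes 24 minutes.
The critical path is still Checkout→UnitTest→Smoke; finish is now 24 minutes.

24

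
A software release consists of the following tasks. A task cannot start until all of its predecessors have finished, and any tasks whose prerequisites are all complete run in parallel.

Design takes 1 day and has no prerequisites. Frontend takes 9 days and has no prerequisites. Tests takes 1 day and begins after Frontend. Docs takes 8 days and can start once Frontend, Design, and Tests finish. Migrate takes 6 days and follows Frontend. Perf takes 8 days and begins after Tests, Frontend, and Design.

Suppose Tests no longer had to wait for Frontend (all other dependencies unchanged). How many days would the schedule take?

17

Original critical path: Frontend→Tests→Docs = 9+1+8 = 18 ⇒ 18 days.
Without Frontend→Tests, Tests's earliest start moves from 9 to 0.
After: Frontend→Docs = 9+8 = 17 → 17 days.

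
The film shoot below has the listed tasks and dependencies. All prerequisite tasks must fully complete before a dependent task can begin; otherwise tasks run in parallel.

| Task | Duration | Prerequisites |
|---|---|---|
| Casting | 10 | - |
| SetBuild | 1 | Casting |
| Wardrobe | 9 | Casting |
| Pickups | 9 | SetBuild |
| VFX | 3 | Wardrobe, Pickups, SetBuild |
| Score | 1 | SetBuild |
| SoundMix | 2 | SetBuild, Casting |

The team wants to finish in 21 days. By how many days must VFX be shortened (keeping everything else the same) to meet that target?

Current finish: 23 days; target: 21.
VFX is on every critical path, so each day cut from VFX cuts the finish by one (this holds down to a finish of 21).
Need 23 − 21 = 2 days off VFX → VFX becomes 1 day, finish becomes 21.

2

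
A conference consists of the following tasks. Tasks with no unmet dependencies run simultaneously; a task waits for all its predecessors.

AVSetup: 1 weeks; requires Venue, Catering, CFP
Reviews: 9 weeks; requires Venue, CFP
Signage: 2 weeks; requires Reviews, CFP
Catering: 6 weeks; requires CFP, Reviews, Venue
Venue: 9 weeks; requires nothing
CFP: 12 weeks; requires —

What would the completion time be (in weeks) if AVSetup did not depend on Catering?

27

Original critical path: CFP→Reviews→Catering→AVSetup = 12+9+6+1 = 28 ⇒ 28 weeks.
Without Catering→AVSetup, AVSetup's earliest start moves from 27 to 12.
New critical path: CFP→Reviews→Catering = 12+9+6 = 27 ⇒ 27 weeks.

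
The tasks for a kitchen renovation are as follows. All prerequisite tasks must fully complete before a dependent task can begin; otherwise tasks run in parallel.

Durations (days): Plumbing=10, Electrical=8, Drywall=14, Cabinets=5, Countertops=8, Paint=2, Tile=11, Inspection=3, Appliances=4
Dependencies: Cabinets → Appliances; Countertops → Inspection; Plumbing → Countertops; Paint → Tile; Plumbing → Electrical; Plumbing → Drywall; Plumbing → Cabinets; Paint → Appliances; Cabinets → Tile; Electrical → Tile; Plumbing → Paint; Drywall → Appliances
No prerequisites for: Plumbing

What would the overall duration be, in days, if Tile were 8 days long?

Critical path before the change: Plumbing→Electrical→Tile = 10+8+11 = 29 giving 29 days.
Tile lies on that path, so at 8 days the path becomes 26 days.
The binding chain switches to Plumbing→Drywall→Appliances = 10+14+4 = 28; finish 28 days.

28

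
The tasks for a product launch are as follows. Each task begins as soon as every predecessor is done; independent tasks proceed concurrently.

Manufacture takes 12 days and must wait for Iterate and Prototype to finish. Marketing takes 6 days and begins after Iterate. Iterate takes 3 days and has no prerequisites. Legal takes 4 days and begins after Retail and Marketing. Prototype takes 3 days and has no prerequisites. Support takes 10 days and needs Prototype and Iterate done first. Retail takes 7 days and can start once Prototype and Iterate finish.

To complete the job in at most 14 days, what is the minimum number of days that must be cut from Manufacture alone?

Current finish: 15 days; target: 14.
Manufacture is on every critical path, so each day cut from Manufacture cuts the finish by one (this holds down to a finish of 14).
Need 15 − 14 = 1 day off Manufacture → Manufacture becomes 11 days, finish becomes 14.

1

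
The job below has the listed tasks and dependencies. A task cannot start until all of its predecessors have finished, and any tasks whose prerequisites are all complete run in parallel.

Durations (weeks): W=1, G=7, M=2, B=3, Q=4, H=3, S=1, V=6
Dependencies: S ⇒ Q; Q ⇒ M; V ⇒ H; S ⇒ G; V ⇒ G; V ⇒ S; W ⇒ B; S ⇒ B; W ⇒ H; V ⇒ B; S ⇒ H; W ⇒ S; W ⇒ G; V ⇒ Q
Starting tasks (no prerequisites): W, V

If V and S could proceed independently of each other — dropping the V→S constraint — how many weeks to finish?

Original critical path: V→S→G = 6+1+7 = 14 ⇒ 14 weeks.
Without V→S, S's earliest start moves from 6 to 1.
The longest chain is now V→G = 6+7 = 13, so the schedule takes 13 weeks.

13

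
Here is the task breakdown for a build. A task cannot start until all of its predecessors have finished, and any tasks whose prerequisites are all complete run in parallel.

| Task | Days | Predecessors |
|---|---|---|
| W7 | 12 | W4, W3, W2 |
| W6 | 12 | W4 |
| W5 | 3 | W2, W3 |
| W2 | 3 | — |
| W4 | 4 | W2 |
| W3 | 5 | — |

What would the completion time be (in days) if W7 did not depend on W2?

Before: longest chain W2→W4→W6 = 3+4+12 = 19, finish 19.
Dropping W2→W7 doesn't change W7's earliest start (7); another predecessor still binds.
New critical path: W2→W4→W6 = 3+4+12 = 19 ⇒ 19 days.

19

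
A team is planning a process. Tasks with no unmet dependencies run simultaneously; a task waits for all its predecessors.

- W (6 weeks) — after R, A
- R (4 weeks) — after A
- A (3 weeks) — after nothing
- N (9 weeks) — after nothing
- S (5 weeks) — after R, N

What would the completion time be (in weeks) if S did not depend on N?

13

Before: longest chain N→S = 9+5 = 14, finish 14.
Without N→S, S's earliest start moves from 9 to 7.
After: A→R→W = 3+4+6 = 13 → 13 weeks.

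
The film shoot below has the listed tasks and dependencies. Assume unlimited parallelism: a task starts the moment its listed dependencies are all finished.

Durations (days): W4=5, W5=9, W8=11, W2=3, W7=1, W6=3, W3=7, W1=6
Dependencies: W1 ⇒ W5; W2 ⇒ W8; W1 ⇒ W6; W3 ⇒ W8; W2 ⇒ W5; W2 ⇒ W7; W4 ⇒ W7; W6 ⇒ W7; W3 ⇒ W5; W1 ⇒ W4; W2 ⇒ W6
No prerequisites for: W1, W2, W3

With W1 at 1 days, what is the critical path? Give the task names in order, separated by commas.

W3, W8

The binding path is W3→W8 = 7+11 = 18; finish at 18 days.
W1 has 3 days of float (longest path through it is 15).
No other chain overtakes it, so the finish is 18 days.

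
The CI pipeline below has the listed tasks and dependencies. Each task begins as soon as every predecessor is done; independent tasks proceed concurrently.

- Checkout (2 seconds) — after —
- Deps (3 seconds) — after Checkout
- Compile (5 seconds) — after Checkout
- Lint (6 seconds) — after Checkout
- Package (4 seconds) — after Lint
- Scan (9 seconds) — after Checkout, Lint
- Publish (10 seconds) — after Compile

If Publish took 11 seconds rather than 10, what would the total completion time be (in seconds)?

The binding path is Checkout→Compile→Publish = 2+5+10 = 17; finish at 17 seconds.
Since Publish is critical, the +1 change carries straight to that chain (now 18 seconds).
The critical path is still Checkout→Compile→Publish; finish is now 18 seconds.

18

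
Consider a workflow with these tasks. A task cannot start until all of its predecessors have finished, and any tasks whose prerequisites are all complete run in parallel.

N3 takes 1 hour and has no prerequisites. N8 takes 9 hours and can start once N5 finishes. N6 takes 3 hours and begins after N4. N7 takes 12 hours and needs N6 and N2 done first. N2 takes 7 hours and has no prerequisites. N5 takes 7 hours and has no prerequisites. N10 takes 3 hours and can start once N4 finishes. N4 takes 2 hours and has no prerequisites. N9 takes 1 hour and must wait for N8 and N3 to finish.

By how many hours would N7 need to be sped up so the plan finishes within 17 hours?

2

Current finish: 19 hours; target: 17.
N7 is on every critical path, so each hour cut from N7 cuts the finish by one (this holds down to a finish of 17).
Need 19 − 17 = 2 hours off N7 → N7 becomes 10 hours, finish becomes 17.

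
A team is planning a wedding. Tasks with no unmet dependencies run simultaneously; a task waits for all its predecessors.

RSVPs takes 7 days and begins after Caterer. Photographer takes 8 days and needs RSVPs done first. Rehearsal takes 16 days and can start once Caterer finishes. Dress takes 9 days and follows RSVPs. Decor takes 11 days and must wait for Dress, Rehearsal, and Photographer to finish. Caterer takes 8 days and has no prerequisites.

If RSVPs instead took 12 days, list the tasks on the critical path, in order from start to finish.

As given, the longest chain is Caterer→RSVPs→Dress→Decor = 8+7+9+11 = 35, so the finish is 35 days.
RSVPs is on the critical path; changing it to 12 makes that path 40 days.
That remains the longest chain; total 40 days.

Caterer, RSVPs, Dress, Decor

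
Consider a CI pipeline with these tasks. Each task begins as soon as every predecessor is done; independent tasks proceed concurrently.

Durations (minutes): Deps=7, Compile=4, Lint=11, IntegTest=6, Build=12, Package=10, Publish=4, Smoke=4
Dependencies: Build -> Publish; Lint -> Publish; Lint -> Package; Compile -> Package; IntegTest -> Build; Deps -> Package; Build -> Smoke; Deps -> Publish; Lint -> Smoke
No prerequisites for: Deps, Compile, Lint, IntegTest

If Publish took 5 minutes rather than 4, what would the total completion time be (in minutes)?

23

The binding path is IntegTest→Build→Publish = 6+12+4 = 22; finish at 22 minutes.
Since Publish is critical, the +1 change carries straight to that chain (now 23 minutes).
That remains the longest chain; total 23 minutes.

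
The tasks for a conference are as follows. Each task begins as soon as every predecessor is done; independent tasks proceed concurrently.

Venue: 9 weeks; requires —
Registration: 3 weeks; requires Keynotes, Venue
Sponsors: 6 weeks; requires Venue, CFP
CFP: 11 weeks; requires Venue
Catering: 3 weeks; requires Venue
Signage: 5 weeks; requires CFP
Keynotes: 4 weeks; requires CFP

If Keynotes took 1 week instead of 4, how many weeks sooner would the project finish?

As given, the longest chain is Venue→CFP→Keynotes→Registration = 9+11+4+3 = 27, so the finish is 27 weeks.
Since Keynotes is critical, the -3 change carries straight to that chain (now 24 weeks).
Now Venue→CFP→Sponsors = 9+11+6 = 26 is longest, so the finish becomes 26 weeks.
Change in finish: 26 − 27 = -1 weeks.

1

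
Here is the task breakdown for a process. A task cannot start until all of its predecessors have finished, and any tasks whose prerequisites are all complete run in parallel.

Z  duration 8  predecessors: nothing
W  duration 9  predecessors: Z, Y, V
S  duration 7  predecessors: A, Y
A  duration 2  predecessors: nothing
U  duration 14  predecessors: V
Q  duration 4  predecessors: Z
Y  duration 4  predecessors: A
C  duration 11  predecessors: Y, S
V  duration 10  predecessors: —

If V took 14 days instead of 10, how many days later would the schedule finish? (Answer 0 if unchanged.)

As given, the longest chain is V→U = 10+14 = 24, so the finish is 24 days.
Since V is critical, the +4 change carries straight to that chain (now 28 days).
No other chain overtakes it, so the finish is 28 days.
Change in finish: 28 − 24 = +4 days.

4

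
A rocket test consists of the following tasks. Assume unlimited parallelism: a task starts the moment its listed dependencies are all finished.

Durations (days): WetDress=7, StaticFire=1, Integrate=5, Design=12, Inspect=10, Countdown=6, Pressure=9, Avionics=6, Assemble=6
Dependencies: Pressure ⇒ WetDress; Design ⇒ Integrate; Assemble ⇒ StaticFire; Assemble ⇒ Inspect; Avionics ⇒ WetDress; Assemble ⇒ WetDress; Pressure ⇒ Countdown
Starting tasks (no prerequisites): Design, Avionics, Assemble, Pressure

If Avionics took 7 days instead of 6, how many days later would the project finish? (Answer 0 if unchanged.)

As given, the longest chain is Design→Integrate = 12+5 = 17, so the finish is 17 days.
Avionics has 4 days of float (longest path through it is 13).
The critical path is still Design→Integrate; finish is now 17 days.
Change in finish: 17 − 17 = +0 days.

0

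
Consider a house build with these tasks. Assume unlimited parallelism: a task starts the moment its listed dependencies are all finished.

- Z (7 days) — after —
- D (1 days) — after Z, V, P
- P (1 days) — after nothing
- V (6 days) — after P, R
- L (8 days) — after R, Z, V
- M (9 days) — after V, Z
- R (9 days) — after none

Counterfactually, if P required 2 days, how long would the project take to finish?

24

As given, the longest chain is R→V→M = 9+6+9 = 24, so the finish is 24 days.
The longest path through P is only 16 days, so P has float 8.
That remains the longest chain; total 24 days.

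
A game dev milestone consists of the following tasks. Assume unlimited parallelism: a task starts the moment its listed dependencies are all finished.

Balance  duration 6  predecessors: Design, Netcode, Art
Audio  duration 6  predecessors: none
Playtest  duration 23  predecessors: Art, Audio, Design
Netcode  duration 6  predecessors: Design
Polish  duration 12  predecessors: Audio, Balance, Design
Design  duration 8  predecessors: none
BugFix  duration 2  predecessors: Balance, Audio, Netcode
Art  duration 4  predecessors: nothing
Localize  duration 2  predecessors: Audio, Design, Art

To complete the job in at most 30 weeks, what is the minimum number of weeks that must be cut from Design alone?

2

Current finish: 32 weeks; target: 30.
Design is on every critical path, so each week cut from Design cuts the finish by one (this holds down to a finish of 29).
Need 32 − 30 = 2 weeks off Design → Design becomes 6 weeks, finish becomes 30.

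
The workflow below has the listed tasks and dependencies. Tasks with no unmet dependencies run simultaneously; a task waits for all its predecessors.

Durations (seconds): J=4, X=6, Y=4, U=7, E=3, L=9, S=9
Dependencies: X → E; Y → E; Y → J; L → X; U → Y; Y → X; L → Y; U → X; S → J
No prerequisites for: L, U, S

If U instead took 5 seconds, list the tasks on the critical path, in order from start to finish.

L, Y, X, E

As given, the longest chain is L→Y→X→E = 9+4+6+3 = 22, so the finish is 22 seconds.
U is off the critical path — its longest chain is 20 seconds, giving 2 of slack.
No other chain overtakes it, so the finish is 22 seconds.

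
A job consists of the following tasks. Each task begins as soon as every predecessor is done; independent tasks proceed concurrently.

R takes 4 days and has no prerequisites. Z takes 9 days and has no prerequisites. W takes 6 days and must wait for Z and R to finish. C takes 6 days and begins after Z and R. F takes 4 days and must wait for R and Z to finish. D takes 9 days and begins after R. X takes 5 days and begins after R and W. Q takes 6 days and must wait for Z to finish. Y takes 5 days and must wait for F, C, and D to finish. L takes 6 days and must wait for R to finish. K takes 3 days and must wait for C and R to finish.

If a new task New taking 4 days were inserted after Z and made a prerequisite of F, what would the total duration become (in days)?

22

Originally the project takes 20 days.
With New inserted, F now waits for max(R, Z, New).
New critical path: Z→New→F→Y = 9+4+4+5 = 22 ⇒ 22 days.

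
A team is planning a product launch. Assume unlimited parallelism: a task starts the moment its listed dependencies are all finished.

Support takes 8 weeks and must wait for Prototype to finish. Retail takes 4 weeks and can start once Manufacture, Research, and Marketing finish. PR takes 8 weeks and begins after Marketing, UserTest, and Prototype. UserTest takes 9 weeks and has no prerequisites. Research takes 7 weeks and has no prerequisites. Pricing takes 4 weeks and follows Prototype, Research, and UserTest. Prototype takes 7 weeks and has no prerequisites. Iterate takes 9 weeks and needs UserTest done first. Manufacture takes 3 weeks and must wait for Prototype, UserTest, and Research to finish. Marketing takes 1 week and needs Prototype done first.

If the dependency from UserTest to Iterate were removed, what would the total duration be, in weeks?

17

Before: longest chain UserTest→Iterate = 9+9 = 18, finish 18.
Without UserTest→Iterate, Iterate's earliest start moves from 9 to 0.
After: UserTest→PR = 9+8 = 17 → 17 weeks.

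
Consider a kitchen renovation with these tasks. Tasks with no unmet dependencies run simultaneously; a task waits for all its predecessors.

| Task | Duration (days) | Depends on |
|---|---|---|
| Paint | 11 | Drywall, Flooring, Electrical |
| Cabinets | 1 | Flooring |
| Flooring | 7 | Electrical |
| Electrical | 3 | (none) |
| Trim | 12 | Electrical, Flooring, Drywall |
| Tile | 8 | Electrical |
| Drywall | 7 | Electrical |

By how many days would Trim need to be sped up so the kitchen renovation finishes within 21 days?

1

Current finish: 22 days; target: 21.
Trim is on every critical path, so each day cut from Trim cuts the finish by one (this holds down to a finish of 21).
Need 22 − 21 = 1 day off Trim → Trim becomes 11 days, finish becomes 21.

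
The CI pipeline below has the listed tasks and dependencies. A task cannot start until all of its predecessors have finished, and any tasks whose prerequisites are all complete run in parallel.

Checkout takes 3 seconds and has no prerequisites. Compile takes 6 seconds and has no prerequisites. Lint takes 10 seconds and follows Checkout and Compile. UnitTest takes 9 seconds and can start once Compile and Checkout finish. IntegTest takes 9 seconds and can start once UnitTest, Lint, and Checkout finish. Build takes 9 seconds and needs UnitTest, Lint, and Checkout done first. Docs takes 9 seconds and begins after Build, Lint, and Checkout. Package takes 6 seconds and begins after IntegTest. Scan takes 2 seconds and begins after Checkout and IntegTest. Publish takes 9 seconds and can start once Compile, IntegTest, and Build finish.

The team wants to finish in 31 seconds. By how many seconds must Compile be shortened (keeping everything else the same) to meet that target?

3

Current finish: 34 seconds; target: 31.
Compile is on every critical path, so each second cut from Compile cuts the finish by one (this holds down to a finish of 31).
Need 34 − 31 = 3 seconds off Compile → Compile becomes 3 seconds, finish becomes 31.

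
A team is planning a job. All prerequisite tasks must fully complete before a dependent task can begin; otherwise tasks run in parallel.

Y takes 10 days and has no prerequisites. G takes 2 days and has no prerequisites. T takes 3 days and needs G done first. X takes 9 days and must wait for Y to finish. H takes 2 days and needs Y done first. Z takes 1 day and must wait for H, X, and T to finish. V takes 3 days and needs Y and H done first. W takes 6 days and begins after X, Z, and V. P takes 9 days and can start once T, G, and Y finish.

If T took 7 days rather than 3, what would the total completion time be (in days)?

Critical path before the change: Y→X→Z→W = 10+9+1+6 = 26 giving 26 days.
T has 12 days of float (longest path through it is 14).
That remains the longest chain; total 26 days.

26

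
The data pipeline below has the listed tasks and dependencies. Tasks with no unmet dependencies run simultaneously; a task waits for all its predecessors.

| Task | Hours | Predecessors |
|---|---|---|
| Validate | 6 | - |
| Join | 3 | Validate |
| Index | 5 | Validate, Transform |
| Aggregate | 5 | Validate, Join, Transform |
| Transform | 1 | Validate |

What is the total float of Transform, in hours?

Validate→Join→Aggregate = 6+3+5 = 14 sets the makespan at 14 hours.
The longest chain containing Transform totals 12 hours.
Slack of Transform = 8 − 6 = 2 hours.

2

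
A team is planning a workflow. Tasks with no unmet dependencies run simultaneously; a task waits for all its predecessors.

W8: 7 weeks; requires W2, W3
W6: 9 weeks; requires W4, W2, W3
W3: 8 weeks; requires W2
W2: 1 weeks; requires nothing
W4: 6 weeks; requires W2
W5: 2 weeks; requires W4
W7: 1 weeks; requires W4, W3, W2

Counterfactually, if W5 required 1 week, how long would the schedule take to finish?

18

Critical path before the change: W2→W3→W6 = 1+8+9 = 18 giving 18 weeks.
The longest path through W5 is only 9 weeks, so W5 has float 9.
No other chain overtakes it, so the finish is 18 weeks.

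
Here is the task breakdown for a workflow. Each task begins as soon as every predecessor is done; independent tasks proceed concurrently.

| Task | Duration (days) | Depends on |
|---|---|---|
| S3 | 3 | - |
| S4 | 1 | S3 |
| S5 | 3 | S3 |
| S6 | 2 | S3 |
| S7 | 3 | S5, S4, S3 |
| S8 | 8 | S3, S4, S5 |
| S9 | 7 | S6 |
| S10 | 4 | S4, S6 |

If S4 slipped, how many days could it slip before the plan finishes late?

2

S3→S5→S8 = 3+3+8 = 14 sets the makespan at 14 days.
The longest chain containing S4 totals 12 days.
Slack of S4 = 5 − 3 = 2 days.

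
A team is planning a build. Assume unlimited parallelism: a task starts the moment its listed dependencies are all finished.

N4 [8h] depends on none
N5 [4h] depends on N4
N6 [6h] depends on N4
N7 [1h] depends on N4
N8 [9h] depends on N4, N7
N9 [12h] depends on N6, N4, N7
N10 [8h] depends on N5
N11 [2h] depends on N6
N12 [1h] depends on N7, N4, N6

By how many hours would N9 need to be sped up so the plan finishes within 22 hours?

Current finish: 26 hours; target: 22.
N9 is on every critical path, so each hour cut from N9 cuts the finish by one (this holds down to a finish of 20).
Need 26 − 22 = 4 hours off N9 → N9 becomes 8 hours, finish becomes 22.

4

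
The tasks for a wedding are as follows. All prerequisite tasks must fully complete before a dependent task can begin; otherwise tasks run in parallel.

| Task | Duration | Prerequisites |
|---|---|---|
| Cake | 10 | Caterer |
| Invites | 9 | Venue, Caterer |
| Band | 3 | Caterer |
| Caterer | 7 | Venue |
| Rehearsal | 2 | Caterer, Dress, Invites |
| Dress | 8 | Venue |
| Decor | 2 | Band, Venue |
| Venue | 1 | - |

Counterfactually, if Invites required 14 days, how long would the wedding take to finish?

Critical path before the change: Venue→Caterer→Invites→Rehearsal = 1+7+9+2 = 19 giving 19 days.
Invites lies on that path, so at 14 days the path becomes 24 days.
That remains the longest chain; total 24 days.

24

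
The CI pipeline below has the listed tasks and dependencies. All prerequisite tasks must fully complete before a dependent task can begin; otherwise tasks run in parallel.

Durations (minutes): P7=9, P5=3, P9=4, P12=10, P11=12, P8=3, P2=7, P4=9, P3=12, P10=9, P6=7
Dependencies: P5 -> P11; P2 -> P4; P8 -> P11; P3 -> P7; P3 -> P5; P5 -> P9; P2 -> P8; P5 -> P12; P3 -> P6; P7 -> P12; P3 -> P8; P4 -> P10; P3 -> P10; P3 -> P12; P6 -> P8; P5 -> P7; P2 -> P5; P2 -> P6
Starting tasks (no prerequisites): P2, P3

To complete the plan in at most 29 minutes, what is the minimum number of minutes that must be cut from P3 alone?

Current finish: 34 minutes; target: 29.
P3 is on every critical path, so each minute cut from P3 cuts the finish by one (this holds down to a finish of 29).
Need 34 − 29 = 5 minutes off P3 → P3 becomes 7 minutes, finish becomes 29.

5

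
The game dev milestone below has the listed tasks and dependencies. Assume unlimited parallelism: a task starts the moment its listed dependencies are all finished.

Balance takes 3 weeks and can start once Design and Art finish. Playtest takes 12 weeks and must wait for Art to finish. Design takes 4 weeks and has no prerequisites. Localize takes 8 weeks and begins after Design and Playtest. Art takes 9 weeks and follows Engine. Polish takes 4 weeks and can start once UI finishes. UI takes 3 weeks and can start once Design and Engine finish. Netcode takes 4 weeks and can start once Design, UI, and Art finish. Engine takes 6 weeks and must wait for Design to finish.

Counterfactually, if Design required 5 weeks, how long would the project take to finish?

40

As given, the longest chain is Design→Engine→Art→Playtest→Localize = 4+6+9+12+8 = 39, so the finish is 39 weeks.
Design is on the critical path; changing it to 5 makes that path 40 weeks.
The critical path is still Design→Engine→Art→Playtest→Localize; finish is now 40 weeks.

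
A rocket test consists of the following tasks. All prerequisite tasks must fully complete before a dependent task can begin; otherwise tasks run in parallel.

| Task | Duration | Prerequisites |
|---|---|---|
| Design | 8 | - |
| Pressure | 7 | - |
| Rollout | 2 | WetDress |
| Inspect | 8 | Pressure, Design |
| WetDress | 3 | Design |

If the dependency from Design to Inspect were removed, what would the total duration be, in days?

15

Original critical path: Design→Inspect = 8+8 = 16 ⇒ 16 days.
Without Design→Inspect, Inspect's earliest start moves from 8 to 7.
The longest chain is now Pressure→Inspect = 7+8 = 15, so the job takes 15 days.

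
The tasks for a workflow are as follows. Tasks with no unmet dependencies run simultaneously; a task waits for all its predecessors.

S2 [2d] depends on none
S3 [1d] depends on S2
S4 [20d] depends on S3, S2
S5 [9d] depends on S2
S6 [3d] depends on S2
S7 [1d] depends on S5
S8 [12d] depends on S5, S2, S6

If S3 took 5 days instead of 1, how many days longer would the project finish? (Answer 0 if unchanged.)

As given, the longest chain is S2→S3→S4 = 2+1+20 = 23, so the finish is 23 days.
Since S3 is critical, the +4 change carries straight to that chain (now 27 days).
That remains the longest chain; total 27 days.
Change in finish: 27 − 23 = +4 days.

4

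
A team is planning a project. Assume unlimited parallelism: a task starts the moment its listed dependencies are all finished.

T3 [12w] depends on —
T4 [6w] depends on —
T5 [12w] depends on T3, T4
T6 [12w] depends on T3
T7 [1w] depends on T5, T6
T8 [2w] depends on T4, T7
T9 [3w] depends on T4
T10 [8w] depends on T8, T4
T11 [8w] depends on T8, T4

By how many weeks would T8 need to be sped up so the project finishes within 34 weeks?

1

Current finish: 35 weeks; target: 34.
T8 is on every critical path, so each week cut from T8 cuts the finish by one (this holds down to a finish of 34).
Need 35 − 34 = 1 week off T8 → T8 becomes 1 week, finish becomes 34.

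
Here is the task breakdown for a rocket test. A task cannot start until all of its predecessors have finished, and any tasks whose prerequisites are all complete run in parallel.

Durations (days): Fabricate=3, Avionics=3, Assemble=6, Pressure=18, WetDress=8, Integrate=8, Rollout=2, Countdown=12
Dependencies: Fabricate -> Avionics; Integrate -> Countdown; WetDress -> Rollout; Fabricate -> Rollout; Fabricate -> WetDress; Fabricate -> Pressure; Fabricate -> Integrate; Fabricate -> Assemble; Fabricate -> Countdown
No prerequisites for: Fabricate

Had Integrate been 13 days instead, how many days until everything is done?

28

Actual critical path: Fabricate→Integrate→Countdown = 3+8+12 = 23 ⇒ 23 days.
Integrate is on the critical path; changing it to 13 makes that path 28 days.
That remains the longest chain; total 28 days.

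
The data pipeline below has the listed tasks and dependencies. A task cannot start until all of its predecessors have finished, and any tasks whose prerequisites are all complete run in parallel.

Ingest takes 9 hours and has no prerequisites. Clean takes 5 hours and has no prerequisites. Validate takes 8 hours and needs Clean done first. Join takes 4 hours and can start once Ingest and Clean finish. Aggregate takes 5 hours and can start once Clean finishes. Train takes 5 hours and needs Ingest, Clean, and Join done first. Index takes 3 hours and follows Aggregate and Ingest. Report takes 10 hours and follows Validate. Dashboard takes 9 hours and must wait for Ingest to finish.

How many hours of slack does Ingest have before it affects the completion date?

Critical path: Clean→Validate→Report = 5+8+10 = 23, so the finish is 23 hours.
The longest chain containing Ingest totals 18 hours.
Slack of Ingest = 5 − 0 = 5 hours.

5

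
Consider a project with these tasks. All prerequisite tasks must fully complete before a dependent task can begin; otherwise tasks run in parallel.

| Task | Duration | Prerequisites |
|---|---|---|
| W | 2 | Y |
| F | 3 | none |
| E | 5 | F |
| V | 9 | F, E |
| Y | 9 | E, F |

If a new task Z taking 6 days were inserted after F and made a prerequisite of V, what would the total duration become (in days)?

Originally the schedule takes 19 days.
With Z inserted, V now waits for max(F, E, Z).
New critical path: F→E→Y→W = 3+5+9+2 = 19 ⇒ 19 days.

19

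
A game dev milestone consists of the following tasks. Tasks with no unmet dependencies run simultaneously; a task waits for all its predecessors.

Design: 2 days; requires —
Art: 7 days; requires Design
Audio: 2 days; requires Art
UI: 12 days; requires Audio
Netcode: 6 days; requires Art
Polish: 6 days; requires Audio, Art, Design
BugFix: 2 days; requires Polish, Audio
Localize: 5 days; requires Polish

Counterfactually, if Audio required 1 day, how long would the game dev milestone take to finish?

Critical path before the change: Design→Art→Audio→UI = 2+7+2+12 = 23 giving 23 days.
Audio is on the critical path; changing it to 1 makes that path 22 days.
No other chain overtakes it, so the finish is 22 days.

22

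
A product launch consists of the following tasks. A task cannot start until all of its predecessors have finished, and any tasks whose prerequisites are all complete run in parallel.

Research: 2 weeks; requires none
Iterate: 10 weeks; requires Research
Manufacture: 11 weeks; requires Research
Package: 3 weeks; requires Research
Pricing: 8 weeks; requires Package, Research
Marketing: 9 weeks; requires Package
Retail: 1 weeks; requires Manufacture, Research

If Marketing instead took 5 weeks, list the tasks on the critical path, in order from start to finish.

The binding path is Research→Package→Marketing = 2+3+9 = 14; finish at 14 weeks.
Since Marketing is critical, the -4 change carries straight to that chain (now 10 weeks).
Now Research→Manufacture→Retail = 2+11+1 = 14 is longest, so the finish becomes 14 weeks.

Research, Manufacture, Retail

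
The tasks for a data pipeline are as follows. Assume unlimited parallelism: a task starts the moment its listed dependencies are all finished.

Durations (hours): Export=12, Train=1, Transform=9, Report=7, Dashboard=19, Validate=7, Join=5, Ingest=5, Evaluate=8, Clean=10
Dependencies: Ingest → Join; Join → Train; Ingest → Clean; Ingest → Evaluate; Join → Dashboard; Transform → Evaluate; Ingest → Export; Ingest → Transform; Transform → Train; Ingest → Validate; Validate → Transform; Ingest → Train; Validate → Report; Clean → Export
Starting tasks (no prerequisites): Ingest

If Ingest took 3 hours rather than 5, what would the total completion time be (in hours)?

27

As given, the longest chain is Ingest→Validate→Transform→Evaluate = 5+7+9+8 = 29, so the finish is 29 hours.
Since Ingest is critical, the -2 change carries straight to that chain (now 27 hours).
That remains the longest chain; total 27 hours.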